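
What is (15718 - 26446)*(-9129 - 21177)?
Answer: 325122768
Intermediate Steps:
(15718 - 26446)*(-9129 - 21177) = -10728*(-30306) = 325122768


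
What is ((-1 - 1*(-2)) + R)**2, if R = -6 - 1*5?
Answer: 100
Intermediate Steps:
R = -11 (R = -6 - 5 = -11)
((-1 - 1*(-2)) + R)**2 = ((-1 - 1*(-2)) - 11)**2 = ((-1 + 2) - 11)**2 = (1 - 11)**2 = (-10)**2 = 100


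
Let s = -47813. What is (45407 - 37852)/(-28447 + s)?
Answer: -1511/15252 ≈ -0.099069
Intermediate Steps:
(45407 - 37852)/(-28447 + s) = (45407 - 37852)/(-28447 - 47813) = 7555/(-76260) = 7555*(-1/76260) = -1511/15252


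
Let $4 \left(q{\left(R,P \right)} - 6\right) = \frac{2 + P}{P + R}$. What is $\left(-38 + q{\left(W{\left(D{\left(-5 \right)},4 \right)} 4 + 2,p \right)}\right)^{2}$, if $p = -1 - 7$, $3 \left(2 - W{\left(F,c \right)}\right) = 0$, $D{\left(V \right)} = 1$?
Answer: $\frac{17161}{16} \approx 1072.6$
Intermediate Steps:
$W{\left(F,c \right)} = 2$ ($W{\left(F,c \right)} = 2 - 0 = 2 + 0 = 2$)
$p = -8$ ($p = -1 - 7 = -8$)
$q{\left(R,P \right)} = 6 + \frac{2 + P}{4 \left(P + R\right)}$ ($q{\left(R,P \right)} = 6 + \frac{\left(2 + P\right) \frac{1}{P + R}}{4} = 6 + \frac{\frac{1}{P + R} \left(2 + P\right)}{4} = 6 + \frac{2 + P}{4 \left(P + R\right)}$)
$\left(-38 + q{\left(W{\left(D{\left(-5 \right)},4 \right)} 4 + 2,p \right)}\right)^{2} = \left(-38 + \frac{2 + 24 \left(2 \cdot 4 + 2\right) + 25 \left(-8\right)}{4 \left(-8 + \left(2 \cdot 4 + 2\right)\right)}\right)^{2} = \left(-38 + \frac{2 + 24 \left(8 + 2\right) - 200}{4 \left(-8 + \left(8 + 2\right)\right)}\right)^{2} = \left(-38 + \frac{2 + 24 \cdot 10 - 200}{4 \left(-8 + 10\right)}\right)^{2} = \left(-38 + \frac{2 + 240 - 200}{4 \cdot 2}\right)^{2} = \left(-38 + \frac{1}{4} \cdot \frac{1}{2} \cdot 42\right)^{2} = \left(-38 + \frac{21}{4}\right)^{2} = \left(- \frac{131}{4}\right)^{2} = \frac{17161}{16}$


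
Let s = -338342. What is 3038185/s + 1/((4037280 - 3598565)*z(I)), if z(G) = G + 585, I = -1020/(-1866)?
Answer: -242727268588714513/27030885066065650 ≈ -8.9796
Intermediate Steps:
I = 170/311 (I = -1020*(-1/1866) = 170/311 ≈ 0.54662)
z(G) = 585 + G
3038185/s + 1/((4037280 - 3598565)*z(I)) = 3038185/(-338342) + 1/((4037280 - 3598565)*(585 + 170/311)) = 3038185*(-1/338342) + 1/(438715*(182105/311)) = -3038185/338342 + (1/438715)*(311/182105) = -3038185/338342 + 311/79892195075 = -242727268588714513/27030885066065650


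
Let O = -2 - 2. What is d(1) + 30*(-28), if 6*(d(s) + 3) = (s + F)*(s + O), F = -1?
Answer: -843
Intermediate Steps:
O = -4
d(s) = -3 + (-1 + s)*(-4 + s)/6 (d(s) = -3 + ((s - 1)*(s - 4))/6 = -3 + ((-1 + s)*(-4 + s))/6 = -3 + (-1 + s)*(-4 + s)/6)
d(1) + 30*(-28) = (-7/3 - 5/6*1 + (1/6)*1**2) + 30*(-28) = (-7/3 - 5/6 + (1/6)*1) - 840 = (-7/3 - 5/6 + 1/6) - 840 = -3 - 840 = -843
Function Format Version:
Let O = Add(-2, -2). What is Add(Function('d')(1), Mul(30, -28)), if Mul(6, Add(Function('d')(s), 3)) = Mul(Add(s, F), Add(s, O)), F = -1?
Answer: -843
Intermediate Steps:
O = -4
Function('d')(s) = Add(-3, Mul(Rational(1, 6), Add(-1, s), Add(-4, s))) (Function('d')(s) = Add(-3, Mul(Rational(1, 6), Mul(Add(s, -1), Add(s, -4)))) = Add(-3, Mul(Rational(1, 6), Mul(Add(-1, s), Add(-4, s)))) = Add(-3, Mul(Rational(1, 6), Add(-1, s), Add(-4, s))))
Add(Function('d')(1), Mul(30, -28)) = Add(Add(Rational(-7, 3), Mul(Rational(-5, 6), 1), Mul(Rational(1, 6), Pow(1, 2))), Mul(30, -28)) = Add(Add(Rational(-7, 3), Rational(-5, 6), Mul(Rational(1, 6), 1)), -840) = Add(Add(Rational(-7, 3), Rational(-5, 6), Rational(1, 6)), -840) = Add(-3, -840) = -843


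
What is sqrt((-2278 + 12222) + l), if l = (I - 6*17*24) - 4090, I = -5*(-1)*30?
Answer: 2*sqrt(889) ≈ 59.632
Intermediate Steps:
I = 150 (I = 5*30 = 150)
l = -6388 (l = (150 - 6*17*24) - 4090 = (150 - 102*24) - 4090 = (150 - 2448) - 4090 = -2298 - 4090 = -6388)
sqrt((-2278 + 12222) + l) = sqrt((-2278 + 12222) - 6388) = sqrt(9944 - 6388) = sqrt(3556) = 2*sqrt(889)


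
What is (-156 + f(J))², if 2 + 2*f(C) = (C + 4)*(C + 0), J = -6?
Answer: 22801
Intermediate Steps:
f(C) = -1 + C*(4 + C)/2 (f(C) = -1 + ((C + 4)*(C + 0))/2 = -1 + ((4 + C)*C)/2 = -1 + (C*(4 + C))/2 = -1 + C*(4 + C)/2)
(-156 + f(J))² = (-156 + (-1 + (½)*(-6)² + 2*(-6)))² = (-156 + (-1 + (½)*36 - 12))² = (-156 + (-1 + 18 - 12))² = (-156 + 5)² = (-151)² = 22801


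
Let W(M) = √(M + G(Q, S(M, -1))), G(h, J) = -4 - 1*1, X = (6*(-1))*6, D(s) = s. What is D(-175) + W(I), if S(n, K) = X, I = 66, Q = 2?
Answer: -175 + √61 ≈ -167.19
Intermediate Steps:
X = -36 (X = -6*6 = -36)
S(n, K) = -36
G(h, J) = -5 (G(h, J) = -4 - 1 = -5)
W(M) = √(-5 + M) (W(M) = √(M - 5) = √(-5 + M))
D(-175) + W(I) = -175 + √(-5 + 66) = -175 + √61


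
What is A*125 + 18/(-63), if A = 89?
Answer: 77873/7 ≈ 11125.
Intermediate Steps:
A*125 + 18/(-63) = 89*125 + 18/(-63) = 11125 + 18*(-1/63) = 11125 - 2/7 = 77873/7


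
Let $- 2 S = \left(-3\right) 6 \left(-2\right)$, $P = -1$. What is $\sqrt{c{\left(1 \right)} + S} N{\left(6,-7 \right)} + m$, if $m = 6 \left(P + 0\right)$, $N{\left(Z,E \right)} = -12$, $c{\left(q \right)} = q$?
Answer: $-6 - 12 i \sqrt{17} \approx -6.0 - 49.477 i$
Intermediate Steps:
$S = -18$ ($S = - \frac{\left(-3\right) 6 \left(-2\right)}{2} = - \frac{\left(-18\right) \left(-2\right)}{2} = \left(- \frac{1}{2}\right) 36 = -18$)
$m = -6$ ($m = 6 \left(-1 + 0\right) = 6 \left(-1\right) = -6$)
$\sqrt{c{\left(1 \right)} + S} N{\left(6,-7 \right)} + m = \sqrt{1 - 18} \left(-12\right) - 6 = \sqrt{-17} \left(-12\right) - 6 = i \sqrt{17} \left(-12\right) - 6 = - 12 i \sqrt{17} - 6 = -6 - 12 i \sqrt{17}$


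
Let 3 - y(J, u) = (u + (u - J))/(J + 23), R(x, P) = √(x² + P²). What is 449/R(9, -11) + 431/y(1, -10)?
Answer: 3448/31 + 449*√202/202 ≈ 142.82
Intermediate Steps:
R(x, P) = √(P² + x²)
y(J, u) = 3 - (-J + 2*u)/(23 + J) (y(J, u) = 3 - (u + (u - J))/(J + 23) = 3 - (-J + 2*u)/(23 + J))
449/R(9, -11) + 431/y(1, -10) = 449/(√((-11)² + 9²)) + 431/(((69 - 2*(-10) + 4*1)/(23 + 1))) = 449/(√(121 + 81)) + 431/(((69 + 20 + 4)/24)) = 449/(√202) + 431/(((1/24)*93)) = 449*(√202/202) + 431/(31/8) = 449*√202/202 + 431*(8/31) = 449*√202/202 + 3448/31 = 3448/31 + 449*√202/202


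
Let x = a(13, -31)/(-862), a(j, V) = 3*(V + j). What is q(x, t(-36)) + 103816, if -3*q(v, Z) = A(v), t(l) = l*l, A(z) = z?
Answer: 44744687/431 ≈ 1.0382e+5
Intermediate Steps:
a(j, V) = 3*V + 3*j
x = 27/431 (x = (3*(-31) + 3*13)/(-862) = (-93 + 39)*(-1/862) = -54*(-1/862) = 27/431 ≈ 0.062645)
t(l) = l²
q(v, Z) = -v/3
q(x, t(-36)) + 103816 = -⅓*27/431 + 103816 = -9/431 + 103816 = 44744687/431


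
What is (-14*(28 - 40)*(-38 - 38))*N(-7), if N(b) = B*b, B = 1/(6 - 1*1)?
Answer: 89376/5 ≈ 17875.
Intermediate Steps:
B = ⅕ (B = 1/(6 - 1) = 1/5 = ⅕ ≈ 0.20000)
N(b) = b/5
(-14*(28 - 40)*(-38 - 38))*N(-7) = (-14*(28 - 40)*(-38 - 38))*((⅕)*(-7)) = -(-168)*(-76)*(-7/5) = -14*912*(-7/5) = -12768*(-7/5) = 89376/5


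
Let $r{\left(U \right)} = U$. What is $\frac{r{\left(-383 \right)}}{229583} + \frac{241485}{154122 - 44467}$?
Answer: $\frac{11079770578}{5034984773} \approx 2.2006$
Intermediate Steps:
$\frac{r{\left(-383 \right)}}{229583} + \frac{241485}{154122 - 44467} = - \frac{383}{229583} + \frac{241485}{154122 - 44467} = \left(-383\right) \frac{1}{229583} + \frac{241485}{109655} = - \frac{383}{229583} + 241485 \cdot \frac{1}{109655} = - \frac{383}{229583} + \frac{48297}{21931} = \frac{11079770578}{5034984773}$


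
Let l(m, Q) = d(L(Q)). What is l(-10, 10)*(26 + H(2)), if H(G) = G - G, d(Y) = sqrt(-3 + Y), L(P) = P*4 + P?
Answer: 26*sqrt(47) ≈ 178.25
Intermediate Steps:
L(P) = 5*P (L(P) = 4*P + P = 5*P)
l(m, Q) = sqrt(-3 + 5*Q)
H(G) = 0
l(-10, 10)*(26 + H(2)) = sqrt(-3 + 5*10)*(26 + 0) = sqrt(-3 + 50)*26 = sqrt(47)*26 = 26*sqrt(47)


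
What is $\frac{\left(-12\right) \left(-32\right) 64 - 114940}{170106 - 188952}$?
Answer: $\frac{45182}{9423} \approx 4.7949$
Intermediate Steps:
$\frac{\left(-12\right) \left(-32\right) 64 - 114940}{170106 - 188952} = \frac{384 \cdot 64 - 114940}{-18846} = \left(24576 - 114940\right) \left(- \frac{1}{18846}\right) = \left(-90364\right) \left(- \frac{1}{18846}\right) = \frac{45182}{9423}$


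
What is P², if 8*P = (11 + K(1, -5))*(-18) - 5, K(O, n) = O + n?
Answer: 17161/64 ≈ 268.14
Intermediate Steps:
P = -131/8 (P = ((11 + (1 - 5))*(-18) - 5)/8 = ((11 - 4)*(-18) - 5)/8 = (7*(-18) - 5)/8 = (-126 - 5)/8 = (⅛)*(-131) = -131/8 ≈ -16.375)
P² = (-131/8)² = 17161/64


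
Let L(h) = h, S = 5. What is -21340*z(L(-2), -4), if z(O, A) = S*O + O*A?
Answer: 42680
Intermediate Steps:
z(O, A) = 5*O + A*O (z(O, A) = 5*O + O*A = 5*O + A*O)
-21340*z(L(-2), -4) = -(-42680)*(5 - 4) = -(-42680) = -21340*(-2) = 42680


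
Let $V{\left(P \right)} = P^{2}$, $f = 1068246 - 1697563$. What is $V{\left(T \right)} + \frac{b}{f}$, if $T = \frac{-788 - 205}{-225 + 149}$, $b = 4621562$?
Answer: $\frac{593843256421}{3634934992} \approx 163.37$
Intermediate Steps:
$f = -629317$ ($f = 1068246 - 1697563 = -629317$)
$T = \frac{993}{76}$ ($T = - \frac{993}{-76} = \left(-993\right) \left(- \frac{1}{76}\right) = \frac{993}{76} \approx 13.066$)
$V{\left(T \right)} + \frac{b}{f} = \left(\frac{993}{76}\right)^{2} + \frac{4621562}{-629317} = \frac{986049}{5776} + 4621562 \left(- \frac{1}{629317}\right) = \frac{986049}{5776} - \frac{4621562}{629317} = \frac{593843256421}{3634934992}$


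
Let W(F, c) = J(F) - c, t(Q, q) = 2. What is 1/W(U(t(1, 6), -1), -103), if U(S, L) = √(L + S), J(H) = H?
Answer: 1/104 ≈ 0.0096154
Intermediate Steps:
W(F, c) = F - c
1/W(U(t(1, 6), -1), -103) = 1/(√(-1 + 2) - 1*(-103)) = 1/(√1 + 103) = 1/(1 + 103) = 1/104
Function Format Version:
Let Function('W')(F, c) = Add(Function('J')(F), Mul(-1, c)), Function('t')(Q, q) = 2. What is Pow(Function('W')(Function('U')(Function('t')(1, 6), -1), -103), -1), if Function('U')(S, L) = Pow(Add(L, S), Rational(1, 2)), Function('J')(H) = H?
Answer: Rational(1, 104) ≈ 0.0096154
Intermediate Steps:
Function('W')(F, c) = Add(F, Mul(-1, c))
Pow(Function('W')(Function('U')(Function('t')(1, 6), -1), -103), -1) = Pow(Add(Pow(Add(-1, 2), Rational(1, 2)), Mul(-1, -103)), -1) = Pow(Add(Pow(1, Rational(1, 2)), 103), -1) = Pow(Add(1, 103), -1) = Pow(104, -1) = Rational(1, 104)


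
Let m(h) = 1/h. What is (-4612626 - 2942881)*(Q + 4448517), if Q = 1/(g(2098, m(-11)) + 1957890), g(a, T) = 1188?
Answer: -65846181454091659789/1959078 ≈ -3.3611e+13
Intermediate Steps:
Q = 1/1959078 (Q = 1/(1188 + 1957890) = 1/1959078 ≈ 5.1044e-7)
(-4612626 - 2942881)*(Q + 4448517) = (-4612626 - 2942881)*(1/1959078 + 4448517) = -7555507*8714991787327/1959078 = -65846181454091659789/1959078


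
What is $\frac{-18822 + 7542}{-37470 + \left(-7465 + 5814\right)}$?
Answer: $\frac{11280}{39121} \approx 0.28834$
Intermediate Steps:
$\frac{-18822 + 7542}{-37470 + \left(-7465 + 5814\right)} = - \frac{11280}{-37470 - 1651} = - \frac{11280}{-39121} = \left(-11280\right) \left(- \frac{1}{39121}\right) = \frac{11280}{39121}$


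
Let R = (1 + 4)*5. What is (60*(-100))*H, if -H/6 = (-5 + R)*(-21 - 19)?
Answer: -28800000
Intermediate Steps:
R = 25 (R = 5*5 = 25)
H = 4800 (H = -6*(-5 + 25)*(-21 - 19) = -120*(-40) = -6*(-800) = 4800)
(60*(-100))*H = (60*(-100))*4800 = -6000*4800 = -28800000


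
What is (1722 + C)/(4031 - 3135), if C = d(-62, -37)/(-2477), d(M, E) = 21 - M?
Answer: 4265311/2219392 ≈ 1.9218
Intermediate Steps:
C = -83/2477 (C = (21 - 1*(-62))/(-2477) = (21 + 62)*(-1/2477) = 83*(-1/2477) = -83/2477 ≈ -0.033508)
(1722 + C)/(4031 - 3135) = (1722 - 83/2477)/(4031 - 3135) = (4265311/2477)/896 = (4265311/2477)*(1/896) = 4265311/2219392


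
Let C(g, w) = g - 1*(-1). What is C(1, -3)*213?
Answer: 426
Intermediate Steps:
C(g, w) = 1 + g (C(g, w) = g + 1 = 1 + g)
C(1, -3)*213 = (1 + 1)*213 = 2*213 = 426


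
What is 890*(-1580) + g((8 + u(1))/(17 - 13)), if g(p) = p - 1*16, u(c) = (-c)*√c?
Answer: -5624857/4 ≈ -1.4062e+6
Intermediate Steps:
u(c) = -c^(3/2)
g(p) = -16 + p (g(p) = p - 16 = -16 + p)
890*(-1580) + g((8 + u(1))/(17 - 13)) = 890*(-1580) + (-16 + (8 - 1^(3/2))/(17 - 13)) = -1406200 + (-16 + (8 - 1*1)/4) = -1406200 + (-16 + (8 - 1)*(¼)) = -1406200 + (-16 + 7*(¼)) = -1406200 + (-16 + 7/4) = -1406200 - 57/4 = -5624857/4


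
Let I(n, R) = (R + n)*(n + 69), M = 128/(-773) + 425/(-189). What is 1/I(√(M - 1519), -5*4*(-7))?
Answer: 8685634369356/141612687831928151 - 91602819*I*√902043703995/1416126878319281510 ≈ 6.1334e-5 - 6.1436e-5*I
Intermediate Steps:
M = -352717/146097 (M = 128*(-1/773) + 425*(-1/189) = -128/773 - 425/189 = -352717/146097 ≈ -2.4143)
I(n, R) = (69 + n)*(R + n) (I(n, R) = (R + n)*(69 + n) = (69 + n)*(R + n))
1/I(√(M - 1519), -5*4*(-7)) = 1/((√(-352717/146097 - 1519))² + 69*(-5*4*(-7)) + 69*√(-352717/146097 - 1519) + (-5*4*(-7))*√(-352717/146097 - 1519)) = 1/((√(-222274060/146097))² + 69*(-20*(-7)) + 69*√(-222274060/146097) + (-20*(-7))*√(-222274060/146097)) = 1/((2*I*√902043703995/48699)² + 69*140 + 69*(2*I*√902043703995/48699) + 140*(2*I*√902043703995/48699)) = 1/(-222274060/146097 + 9660 + 46*I*√902043703995/16233 + 40*I*√902043703995/6957) = 1/(1189022960/146097 + 418*I*√902043703995/48699)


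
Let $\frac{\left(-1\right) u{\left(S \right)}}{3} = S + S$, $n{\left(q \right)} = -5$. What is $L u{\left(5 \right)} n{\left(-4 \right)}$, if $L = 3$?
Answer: $450$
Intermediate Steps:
$u{\left(S \right)} = - 6 S$ ($u{\left(S \right)} = - 3 \left(S + S\right) = - 3 \cdot 2 S = - 6 S$)
$L u{\left(5 \right)} n{\left(-4 \right)} = 3 \left(\left(-6\right) 5\right) \left(-5\right) = 3 \left(-30\right) \left(-5\right) = \left(-90\right) \left(-5\right) = 450$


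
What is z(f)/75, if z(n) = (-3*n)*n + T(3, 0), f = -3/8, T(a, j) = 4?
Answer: 229/4800 ≈ 0.047708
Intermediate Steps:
f = -3/8 (f = -3*1/8 = -3/8 ≈ -0.37500)
z(n) = 4 - 3*n**2 (z(n) = (-3*n)*n + 4 = -3*n**2 + 4 = 4 - 3*n**2)
z(f)/75 = (4 - 3*(-3/8)**2)/75 = (4 - 3*9/64)*(1/75) = (4 - 27/64)*(1/75) = (229/64)*(1/75) = 229/4800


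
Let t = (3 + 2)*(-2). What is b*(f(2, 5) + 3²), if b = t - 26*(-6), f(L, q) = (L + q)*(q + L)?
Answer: 8468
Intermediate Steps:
t = -10 (t = 5*(-2) = -10)
f(L, q) = (L + q)² (f(L, q) = (L + q)*(L + q) = (L + q)²)
b = 146 (b = -10 - 26*(-6) = -10 + 156 = 146)
b*(f(2, 5) + 3²) = 146*((2 + 5)² + 3²) = 146*(7² + 9) = 146*(49 + 9) = 146*58 = 8468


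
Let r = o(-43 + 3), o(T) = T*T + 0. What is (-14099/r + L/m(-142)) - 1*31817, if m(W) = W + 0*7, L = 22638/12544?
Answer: -14461654691/454400 ≈ -31826.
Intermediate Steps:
o(T) = T² (o(T) = T² + 0 = T²)
L = 231/128 (L = 22638*(1/12544) = 231/128 ≈ 1.8047)
m(W) = W (m(W) = W + 0 = W)
r = 1600 (r = (-43 + 3)² = (-40)² = 1600)
(-14099/r + L/m(-142)) - 1*31817 = (-14099/1600 + (231/128)/(-142)) - 1*31817 = (-14099*1/1600 + (231/128)*(-1/142)) - 31817 = (-14099/1600 - 231/18176) - 31817 = -4009891/454400 - 31817 = -14461654691/454400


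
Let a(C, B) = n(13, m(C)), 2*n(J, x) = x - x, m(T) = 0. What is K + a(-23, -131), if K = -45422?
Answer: -45422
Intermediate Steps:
n(J, x) = 0 (n(J, x) = (x - x)/2 = (1/2)*0 = 0)
a(C, B) = 0
K + a(-23, -131) = -45422 + 0 = -45422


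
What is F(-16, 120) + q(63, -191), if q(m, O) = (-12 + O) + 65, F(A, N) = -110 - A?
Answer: -232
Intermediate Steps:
q(m, O) = 53 + O
F(-16, 120) + q(63, -191) = (-110 - 1*(-16)) + (53 - 191) = (-110 + 16) - 138 = -94 - 138 = -232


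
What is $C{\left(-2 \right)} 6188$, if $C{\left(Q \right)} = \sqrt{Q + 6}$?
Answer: $12376$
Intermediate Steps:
$C{\left(Q \right)} = \sqrt{6 + Q}$
$C{\left(-2 \right)} 6188 = \sqrt{6 - 2} \cdot 6188 = \sqrt{4} \cdot 6188 = 2 \cdot 6188 = 12376$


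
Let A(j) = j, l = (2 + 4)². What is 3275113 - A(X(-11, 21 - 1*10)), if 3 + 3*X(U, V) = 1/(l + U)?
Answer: 245633549/75 ≈ 3.2751e+6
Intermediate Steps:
l = 36 (l = 6² = 36)
X(U, V) = -1 + 1/(3*(36 + U))
3275113 - A(X(-11, 21 - 1*10)) = 3275113 - (-107/3 - 1*(-11))/(36 - 11) = 3275113 - (-107/3 + 11)/25 = 3275113 - (-74)/(25*3) = 3275113 - 1*(-74/75) = 3275113 + 74/75 = 245633549/75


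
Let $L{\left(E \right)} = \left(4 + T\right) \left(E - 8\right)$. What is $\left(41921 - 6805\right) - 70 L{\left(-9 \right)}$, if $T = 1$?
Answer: $41066$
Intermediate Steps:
$L{\left(E \right)} = -40 + 5 E$ ($L{\left(E \right)} = \left(4 + 1\right) \left(E - 8\right) = 5 \left(-8 + E\right) = -40 + 5 E$)
$\left(41921 - 6805\right) - 70 L{\left(-9 \right)} = \left(41921 - 6805\right) - 70 \left(-40 + 5 \left(-9\right)\right) = 35116 - 70 \left(-40 - 45\right) = 35116 - -5950 = 35116 + 5950 = 41066$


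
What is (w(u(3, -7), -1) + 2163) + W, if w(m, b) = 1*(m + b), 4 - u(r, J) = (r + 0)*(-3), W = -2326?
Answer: -151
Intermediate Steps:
u(r, J) = 4 + 3*r (u(r, J) = 4 - (r + 0)*(-3) = 4 - r*(-3) = 4 - (-3)*r = 4 + 3*r)
w(m, b) = b + m (w(m, b) = 1*(b + m) = b + m)
(w(u(3, -7), -1) + 2163) + W = ((-1 + (4 + 3*3)) + 2163) - 2326 = ((-1 + (4 + 9)) + 2163) - 2326 = ((-1 + 13) + 2163) - 2326 = (12 + 2163) - 2326 = 2175 - 2326 = -151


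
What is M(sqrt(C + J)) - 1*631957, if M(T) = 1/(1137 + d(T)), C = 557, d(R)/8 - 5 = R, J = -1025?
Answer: 12*(-2527828*sqrt(13) + 61984449*I)/(-1177*I + 48*sqrt(13)) ≈ -6.3196e+5 - 9.1553e-5*I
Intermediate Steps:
d(R) = 40 + 8*R
M(T) = 1/(1177 + 8*T) (M(T) = 1/(1137 + (40 + 8*T)) = 1/(1177 + 8*T))
M(sqrt(C + J)) - 1*631957 = 1/(1177 + 8*sqrt(557 - 1025)) - 1*631957 = 1/(1177 + 8*sqrt(-468)) - 631957 = 1/(1177 + 8*(6*I*sqrt(13))) - 631957 = 1/(1177 + 48*I*sqrt(13)) - 631957 = -631957 + 1/(1177 + 48*I*sqrt(13))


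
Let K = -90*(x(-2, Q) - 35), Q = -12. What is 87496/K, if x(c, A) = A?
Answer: 43748/2115 ≈ 20.685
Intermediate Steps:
K = 4230 (K = -90*(-12 - 35) = -90*(-47) = 4230)
87496/K = 87496/4230 = 87496*(1/4230) = 43748/2115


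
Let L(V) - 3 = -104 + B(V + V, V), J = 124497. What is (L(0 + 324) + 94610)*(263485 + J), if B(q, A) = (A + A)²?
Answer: 199582984566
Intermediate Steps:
B(q, A) = 4*A² (B(q, A) = (2*A)² = 4*A²)
L(V) = -101 + 4*V² (L(V) = 3 + (-104 + 4*V²) = -101 + 4*V²)
(L(0 + 324) + 94610)*(263485 + J) = ((-101 + 4*(0 + 324)²) + 94610)*(263485 + 124497) = ((-101 + 4*324²) + 94610)*387982 = ((-101 + 4*104976) + 94610)*387982 = ((-101 + 419904) + 94610)*387982 = (419803 + 94610)*387982 = 514413*387982 = 199582984566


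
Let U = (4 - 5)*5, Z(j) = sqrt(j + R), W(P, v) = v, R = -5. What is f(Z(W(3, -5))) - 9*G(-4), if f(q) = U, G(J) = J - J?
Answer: -5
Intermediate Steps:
Z(j) = sqrt(-5 + j) (Z(j) = sqrt(j - 5) = sqrt(-5 + j))
G(J) = 0
U = -5 (U = -1*5 = -5)
f(q) = -5
f(Z(W(3, -5))) - 9*G(-4) = -5 - 9*0 = -5 + 0 = -5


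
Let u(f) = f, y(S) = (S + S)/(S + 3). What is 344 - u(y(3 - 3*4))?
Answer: 341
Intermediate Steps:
y(S) = 2*S/(3 + S) (y(S) = (2*S)/(3 + S) = 2*S/(3 + S))
344 - u(y(3 - 3*4)) = 344 - 2*(3 - 3*4)/(3 + (3 - 3*4)) = 344 - 2*(3 - 12)/(3 + (3 - 12)) = 344 - 2*(-9)/(3 - 9) = 344 - 2*(-9)/(-6) = 344 - 2*(-9)*(-1)/6 = 344 - 1*3 = 344 - 3 = 341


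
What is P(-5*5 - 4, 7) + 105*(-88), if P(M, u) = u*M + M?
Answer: -9472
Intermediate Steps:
P(M, u) = M + M*u (P(M, u) = M*u + M = M + M*u)
P(-5*5 - 4, 7) + 105*(-88) = (-5*5 - 4)*(1 + 7) + 105*(-88) = (-25 - 4)*8 - 9240 = -29*8 - 9240 = -232 - 9240 = -9472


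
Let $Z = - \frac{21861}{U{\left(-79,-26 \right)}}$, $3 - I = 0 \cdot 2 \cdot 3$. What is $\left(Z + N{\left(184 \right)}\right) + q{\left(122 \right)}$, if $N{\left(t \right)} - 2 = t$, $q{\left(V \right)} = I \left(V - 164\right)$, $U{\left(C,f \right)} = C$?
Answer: $\frac{26601}{79} \approx 336.72$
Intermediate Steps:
$I = 3$ ($I = 3 - 0 \cdot 2 \cdot 3 = 3 - 0 \cdot 3 = 3 - 0 = 3 + 0 = 3$)
$Z = \frac{21861}{79}$ ($Z = - \frac{21861}{-79} = \left(-21861\right) \left(- \frac{1}{79}\right) = \frac{21861}{79} \approx 276.72$)
$q{\left(V \right)} = -492 + 3 V$ ($q{\left(V \right)} = 3 \left(V - 164\right) = 3 \left(-164 + V\right) = -492 + 3 V$)
$N{\left(t \right)} = 2 + t$
$\left(Z + N{\left(184 \right)}\right) + q{\left(122 \right)} = \left(\frac{21861}{79} + \left(2 + 184\right)\right) + \left(-492 + 3 \cdot 122\right) = \left(\frac{21861}{79} + 186\right) + \left(-492 + 366\right) = \frac{36555}{79} - 126 = \frac{26601}{79}$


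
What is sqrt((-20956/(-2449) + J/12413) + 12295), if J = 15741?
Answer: 2*sqrt(2958170119588721)/980627 ≈ 110.93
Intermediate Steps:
sqrt((-20956/(-2449) + J/12413) + 12295) = sqrt((-20956/(-2449) + 15741/12413) + 12295) = sqrt((-20956*(-1/2449) + 15741*(1/12413)) + 12295) = sqrt((676/79 + 15741/12413) + 12295) = sqrt(9634727/980627 + 12295) = sqrt(12066443692/980627) = 2*sqrt(2958170119588721)/980627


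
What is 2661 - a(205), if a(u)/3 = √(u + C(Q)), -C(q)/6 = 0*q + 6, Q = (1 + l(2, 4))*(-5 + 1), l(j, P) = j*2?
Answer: 2622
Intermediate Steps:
l(j, P) = 2*j
Q = -20 (Q = (1 + 2*2)*(-5 + 1) = (1 + 4)*(-4) = 5*(-4) = -20)
C(q) = -36 (C(q) = -6*(0*q + 6) = -6*(0 + 6) = -6*6 = -36)
a(u) = 3*√(-36 + u) (a(u) = 3*√(u - 36) = 3*√(-36 + u))
2661 - a(205) = 2661 - 3*√(-36 + 205) = 2661 - 3*√169 = 2661 - 3*13 = 2661 - 1*39 = 2661 - 39 = 2622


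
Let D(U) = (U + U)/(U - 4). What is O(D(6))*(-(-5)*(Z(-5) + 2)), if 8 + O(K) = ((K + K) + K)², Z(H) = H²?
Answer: 42660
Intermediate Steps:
D(U) = 2*U/(-4 + U) (D(U) = (2*U)/(-4 + U) = 2*U/(-4 + U))
O(K) = -8 + 9*K² (O(K) = -8 + ((K + K) + K)² = -8 + (2*K + K)² = -8 + (3*K)² = -8 + 9*K²)
O(D(6))*(-(-5)*(Z(-5) + 2)) = (-8 + 9*(2*6/(-4 + 6))²)*(-(-5)*((-5)² + 2)) = (-8 + 9*(2*6/2)²)*(-(-5)*(25 + 2)) = (-8 + 9*(2*6*(½))²)*(-(-5)*27) = (-8 + 9*6²)*(-1*(-135)) = (-8 + 9*36)*135 = (-8 + 324)*135 = 316*135 = 42660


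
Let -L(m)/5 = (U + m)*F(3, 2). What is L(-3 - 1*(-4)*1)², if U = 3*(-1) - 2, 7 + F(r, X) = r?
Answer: 6400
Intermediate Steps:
F(r, X) = -7 + r
U = -5 (U = -3 - 2 = -5)
L(m) = -100 + 20*m (L(m) = -5*(-5 + m)*(-7 + 3) = -5*(-5 + m)*(-4) = -5*(20 - 4*m) = -100 + 20*m)
L(-3 - 1*(-4)*1)² = (-100 + 20*(-3 - 1*(-4)*1))² = (-100 + 20*(-3 + 4*1))² = (-100 + 20*(-3 + 4))² = (-100 + 20*1)² = (-100 + 20)² = (-80)² = 6400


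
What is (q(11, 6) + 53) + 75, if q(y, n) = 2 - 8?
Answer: 122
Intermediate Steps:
q(y, n) = -6
(q(11, 6) + 53) + 75 = (-6 + 53) + 75 = 47 + 75 = 122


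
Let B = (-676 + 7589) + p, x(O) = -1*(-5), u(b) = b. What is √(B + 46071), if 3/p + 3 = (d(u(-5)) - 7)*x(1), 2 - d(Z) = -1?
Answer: √28028467/23 ≈ 230.18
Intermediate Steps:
x(O) = 5
d(Z) = 3 (d(Z) = 2 - 1*(-1) = 2 + 1 = 3)
p = -3/23 (p = 3/(-3 + (3 - 7)*5) = 3/(-3 - 4*5) = 3/(-3 - 20) = 3/(-23) = 3*(-1/23) = -3/23 ≈ -0.13043)
B = 158996/23 (B = (-676 + 7589) - 3/23 = 6913 - 3/23 = 158996/23 ≈ 6912.9)
√(B + 46071) = √(158996/23 + 46071) = √(1218629/23) = √28028467/23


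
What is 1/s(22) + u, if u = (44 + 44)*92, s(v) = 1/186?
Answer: 8282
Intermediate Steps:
s(v) = 1/186
u = 8096 (u = 88*92 = 8096)
1/s(22) + u = 1/(1/186) + 8096 = 186 + 8096 = 8282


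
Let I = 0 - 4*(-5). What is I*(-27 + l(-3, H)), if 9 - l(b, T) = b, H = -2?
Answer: -300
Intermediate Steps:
l(b, T) = 9 - b
I = 20 (I = 0 + 20 = 20)
I*(-27 + l(-3, H)) = 20*(-27 + (9 - 1*(-3))) = 20*(-27 + (9 + 3)) = 20*(-27 + 12) = 20*(-15) = -300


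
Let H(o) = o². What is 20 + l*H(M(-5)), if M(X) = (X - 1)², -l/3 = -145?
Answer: 563780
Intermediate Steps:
l = 435 (l = -3*(-145) = 435)
M(X) = (-1 + X)²
20 + l*H(M(-5)) = 20 + 435*((-1 - 5)²)² = 20 + 435*((-6)²)² = 20 + 435*36² = 20 + 435*1296 = 20 + 563760 = 563780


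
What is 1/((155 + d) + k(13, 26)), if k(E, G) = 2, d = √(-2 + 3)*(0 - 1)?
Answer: 1/156 ≈ 0.0064103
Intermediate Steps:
d = -1 (d = √1*(-1) = 1*(-1) = -1)
1/((155 + d) + k(13, 26)) = 1/((155 - 1) + 2) = 1/(154 + 2) = 1/156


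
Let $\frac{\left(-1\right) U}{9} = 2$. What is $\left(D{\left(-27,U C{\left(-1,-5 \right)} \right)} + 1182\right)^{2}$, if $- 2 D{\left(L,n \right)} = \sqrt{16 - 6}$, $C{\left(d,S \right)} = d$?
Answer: $\frac{\left(2364 - \sqrt{10}\right)^{2}}{4} \approx 1.3934 \cdot 10^{6}$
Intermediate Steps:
$U = -18$ ($U = \left(-9\right) 2 = -18$)
$D{\left(L,n \right)} = - \frac{\sqrt{10}}{2}$ ($D{\left(L,n \right)} = - \frac{\sqrt{16 - 6}}{2} = - \frac{\sqrt{10}}{2}$)
$\left(D{\left(-27,U C{\left(-1,-5 \right)} \right)} + 1182\right)^{2} = \left(- \frac{\sqrt{10}}{2} + 1182\right)^{2} = \left(1182 - \frac{\sqrt{10}}{2}\right)^{2}$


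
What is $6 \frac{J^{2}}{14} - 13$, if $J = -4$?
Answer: $- \frac{43}{7} \approx -6.1429$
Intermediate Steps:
$6 \frac{J^{2}}{14} - 13 = 6 \frac{\left(-4\right)^{2}}{14} - 13 = 6 \cdot 16 \cdot \frac{1}{14} - 13 = 6 \cdot \frac{8}{7} - 13 = \frac{48}{7} - 13 = - \frac{43}{7}$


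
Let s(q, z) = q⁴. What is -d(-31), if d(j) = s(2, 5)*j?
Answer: 496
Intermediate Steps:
d(j) = 16*j (d(j) = 2⁴*j = 16*j)
-d(-31) = -16*(-31) = -1*(-496) = 496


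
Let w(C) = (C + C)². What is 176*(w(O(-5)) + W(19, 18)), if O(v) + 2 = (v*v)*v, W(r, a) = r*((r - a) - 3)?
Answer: 11348128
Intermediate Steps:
W(r, a) = r*(-3 + r - a)
O(v) = -2 + v³ (O(v) = -2 + (v*v)*v = -2 + v²*v = -2 + v³)
w(C) = 4*C² (w(C) = (2*C)² = 4*C²)
176*(w(O(-5)) + W(19, 18)) = 176*(4*(-2 + (-5)³)² + 19*(-3 + 19 - 1*18)) = 176*(4*(-2 - 125)² + 19*(-3 + 19 - 18)) = 176*(4*(-127)² + 19*(-2)) = 176*(4*16129 - 38) = 176*(64516 - 38) = 176*64478 = 11348128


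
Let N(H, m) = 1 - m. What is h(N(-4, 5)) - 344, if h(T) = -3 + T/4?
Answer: -348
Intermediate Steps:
h(T) = -3 + T/4 (h(T) = -3 + T*(¼) = -3 + T/4)
h(N(-4, 5)) - 344 = (-3 + (1 - 1*5)/4) - 344 = (-3 + (1 - 5)/4) - 344 = (-3 + (¼)*(-4)) - 344 = (-3 - 1) - 344 = -4 - 344 = -348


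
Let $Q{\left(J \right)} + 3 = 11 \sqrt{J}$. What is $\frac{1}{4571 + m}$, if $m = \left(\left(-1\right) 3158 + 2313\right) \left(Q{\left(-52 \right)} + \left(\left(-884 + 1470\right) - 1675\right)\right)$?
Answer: $\frac{84301}{78581666911} + \frac{1690 i \sqrt{13}}{78581666911} \approx 1.0728 \cdot 10^{-6} + 7.7542 \cdot 10^{-8} i$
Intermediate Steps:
$Q{\left(J \right)} = -3 + 11 \sqrt{J}$
$m = 922740 - 18590 i \sqrt{13}$ ($m = \left(\left(-1\right) 3158 + 2313\right) \left(\left(-3 + 11 \sqrt{-52}\right) + \left(\left(-884 + 1470\right) - 1675\right)\right) = \left(-3158 + 2313\right) \left(\left(-3 + 11 \cdot 2 i \sqrt{13}\right) + \left(586 - 1675\right)\right) = - 845 \left(\left(-3 + 22 i \sqrt{13}\right) - 1089\right) = - 845 \left(-1092 + 22 i \sqrt{13}\right) = 922740 - 18590 i \sqrt{13} \approx 9.2274 \cdot 10^{5} - 67027.0 i$)
$\frac{1}{4571 + m} = \frac{1}{4571 + \left(922740 - 18590 i \sqrt{13}\right)} = \frac{1}{927311 - 18590 i \sqrt{13}}$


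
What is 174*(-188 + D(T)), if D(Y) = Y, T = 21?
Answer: -29058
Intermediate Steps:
174*(-188 + D(T)) = 174*(-188 + 21) = 174*(-167) = -29058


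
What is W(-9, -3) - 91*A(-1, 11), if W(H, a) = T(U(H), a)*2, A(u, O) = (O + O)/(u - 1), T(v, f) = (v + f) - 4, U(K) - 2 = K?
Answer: 973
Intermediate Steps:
U(K) = 2 + K
T(v, f) = -4 + f + v (T(v, f) = (f + v) - 4 = -4 + f + v)
A(u, O) = 2*O/(-1 + u) (A(u, O) = (2*O)/(-1 + u) = 2*O/(-1 + u))
W(H, a) = -4 + 2*H + 2*a (W(H, a) = (-4 + a + (2 + H))*2 = (-2 + H + a)*2 = -4 + 2*H + 2*a)
W(-9, -3) - 91*A(-1, 11) = (-4 + 2*(-9) + 2*(-3)) - 182*11/(-1 - 1) = (-4 - 18 - 6) - 182*11/(-2) = -28 - 182*11*(-1)/2 = -28 - 91*(-11) = -28 + 1001 = 973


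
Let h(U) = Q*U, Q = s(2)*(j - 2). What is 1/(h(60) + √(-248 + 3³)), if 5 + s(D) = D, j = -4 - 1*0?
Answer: 1080/1166621 - I*√221/1166621 ≈ 0.00092575 - 1.2743e-5*I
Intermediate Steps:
j = -4 (j = -4 + 0 = -4)
s(D) = -5 + D
Q = 18 (Q = (-5 + 2)*(-4 - 2) = -3*(-6) = 18)
h(U) = 18*U
1/(h(60) + √(-248 + 3³)) = 1/(18*60 + √(-248 + 3³)) = 1/(1080 + √(-248 + 27)) = 1/(1080 + √(-221)) = 1/(1080 + I*√221)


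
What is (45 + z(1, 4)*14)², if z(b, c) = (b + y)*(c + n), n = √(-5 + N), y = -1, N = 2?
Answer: 2025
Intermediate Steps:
n = I*√3 (n = √(-5 + 2) = √(-3) = I*√3 ≈ 1.732*I)
z(b, c) = (-1 + b)*(c + I*√3) (z(b, c) = (b - 1)*(c + I*√3) = (-1 + b)*(c + I*√3))
(45 + z(1, 4)*14)² = (45 + (-1*4 + 1*4 - I*√3 + I*1*√3)*14)² = (45 + (-4 + 4 - I*√3 + I*√3)*14)² = (45 + 0*14)² = (45 + 0)² = 45² = 2025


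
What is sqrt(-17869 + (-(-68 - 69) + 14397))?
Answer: I*sqrt(3335) ≈ 57.749*I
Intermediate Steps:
sqrt(-17869 + (-(-68 - 69) + 14397)) = sqrt(-17869 + (-1*(-137) + 14397)) = sqrt(-17869 + (137 + 14397)) = sqrt(-17869 + 14534) = sqrt(-3335) = I*sqrt(3335)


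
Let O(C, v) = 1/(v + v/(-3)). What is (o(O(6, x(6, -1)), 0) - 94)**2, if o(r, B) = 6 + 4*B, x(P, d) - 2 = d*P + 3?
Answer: 7744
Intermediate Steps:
x(P, d) = 5 + P*d (x(P, d) = 2 + (d*P + 3) = 2 + (P*d + 3) = 2 + (3 + P*d) = 5 + P*d)
O(C, v) = 3/(2*v) (O(C, v) = 1/(v + v*(-1/3)) = 1/(v - v/3) = 1/(2*v/3) = 3/(2*v))
(o(O(6, x(6, -1)), 0) - 94)**2 = ((6 + 4*0) - 94)**2 = ((6 + 0) - 94)**2 = (6 - 94)**2 = (-88)**2 = 7744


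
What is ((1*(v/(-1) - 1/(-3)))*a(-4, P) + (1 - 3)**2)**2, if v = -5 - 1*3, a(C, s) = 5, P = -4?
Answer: 18769/9 ≈ 2085.4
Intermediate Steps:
v = -8 (v = -5 - 3 = -8)
((1*(v/(-1) - 1/(-3)))*a(-4, P) + (1 - 3)**2)**2 = ((1*(-8/(-1) - 1/(-3)))*5 + (1 - 3)**2)**2 = ((1*(-8*(-1) - 1*(-1/3)))*5 + (-2)**2)**2 = ((1*(8 + 1/3))*5 + 4)**2 = ((1*(25/3))*5 + 4)**2 = ((25/3)*5 + 4)**2 = (125/3 + 4)**2 = (137/3)**2 = 18769/9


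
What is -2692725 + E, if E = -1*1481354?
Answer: -4174079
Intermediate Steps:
E = -1481354
-2692725 + E = -2692725 - 1481354 = -4174079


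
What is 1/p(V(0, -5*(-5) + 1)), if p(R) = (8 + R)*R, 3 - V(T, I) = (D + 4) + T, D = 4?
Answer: -1/15 ≈ -0.066667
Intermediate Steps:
V(T, I) = -5 - T (V(T, I) = 3 - ((4 + 4) + T) = 3 - (8 + T) = 3 + (-8 - T) = -5 - T)
p(R) = R*(8 + R)
1/p(V(0, -5*(-5) + 1)) = 1/((-5 - 1*0)*(8 + (-5 - 1*0))) = 1/((-5 + 0)*(8 + (-5 + 0))) = 1/(-5*(8 - 5)) = 1/(-5*3) = 1/(-15) = -1/15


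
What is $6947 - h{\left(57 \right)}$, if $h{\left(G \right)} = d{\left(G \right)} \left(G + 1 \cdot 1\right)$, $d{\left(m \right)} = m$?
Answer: $3641$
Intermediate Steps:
$h{\left(G \right)} = G \left(1 + G\right)$ ($h{\left(G \right)} = G \left(G + 1 \cdot 1\right) = G \left(G + 1\right) = G \left(1 + G\right)$)
$6947 - h{\left(57 \right)} = 6947 - 57 \left(1 + 57\right) = 6947 - 57 \cdot 58 = 6947 - 3306 = 3641$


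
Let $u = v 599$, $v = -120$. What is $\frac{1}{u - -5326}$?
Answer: $- \frac{1}{66554} \approx -1.5025 \cdot 10^{-5}$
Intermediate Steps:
$u = -71880$ ($u = \left(-120\right) 599 = -71880$)
$\frac{1}{u - -5326} = \frac{1}{-71880 - -5326} = \frac{1}{-71880 + \left(-86 + 5412\right)} = \frac{1}{-71880 + 5326} = \frac{1}{-66554} = - \frac{1}{66554}$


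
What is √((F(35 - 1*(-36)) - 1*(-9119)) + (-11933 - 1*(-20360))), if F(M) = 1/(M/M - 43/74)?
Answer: 80*√2635/31 ≈ 132.47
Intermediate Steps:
F(M) = 74/31 (F(M) = 1/(1 - 43*1/74) = 1/(1 - 43/74) = 1/(31/74) = 74/31)
√((F(35 - 1*(-36)) - 1*(-9119)) + (-11933 - 1*(-20360))) = √((74/31 - 1*(-9119)) + (-11933 - 1*(-20360))) = √((74/31 + 9119) + (-11933 + 20360)) = √(282763/31 + 8427) = √(544000/31) = 80*√2635/31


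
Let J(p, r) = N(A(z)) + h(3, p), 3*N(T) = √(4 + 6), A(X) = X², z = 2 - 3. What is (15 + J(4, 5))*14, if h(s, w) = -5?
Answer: 140 + 14*√10/3 ≈ 154.76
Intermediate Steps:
z = -1
N(T) = √10/3 (N(T) = √(4 + 6)/3 = √10/3)
J(p, r) = -5 + √10/3 (J(p, r) = √10/3 - 5 = -5 + √10/3)
(15 + J(4, 5))*14 = (15 + (-5 + √10/3))*14 = (10 + √10/3)*14 = 140 + 14*√10/3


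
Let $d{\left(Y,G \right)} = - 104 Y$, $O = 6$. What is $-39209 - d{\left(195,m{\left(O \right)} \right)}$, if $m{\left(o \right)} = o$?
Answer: $-18929$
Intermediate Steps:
$-39209 - d{\left(195,m{\left(O \right)} \right)} = -39209 - \left(-104\right) 195 = -39209 - -20280 = -39209 + 20280 = -18929$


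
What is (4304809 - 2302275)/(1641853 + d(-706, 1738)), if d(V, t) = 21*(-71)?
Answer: 1001267/820181 ≈ 1.2208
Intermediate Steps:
d(V, t) = -1491
(4304809 - 2302275)/(1641853 + d(-706, 1738)) = (4304809 - 2302275)/(1641853 - 1491) = 2002534/1640362 = 2002534*(1/1640362) = 1001267/820181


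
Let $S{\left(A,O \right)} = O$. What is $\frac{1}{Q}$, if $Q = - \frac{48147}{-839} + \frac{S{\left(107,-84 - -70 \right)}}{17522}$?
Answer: $\frac{7350479}{421809994} \approx 0.017426$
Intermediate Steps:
$Q = \frac{421809994}{7350479}$ ($Q = - \frac{48147}{-839} + \frac{-84 - -70}{17522} = \left(-48147\right) \left(- \frac{1}{839}\right) + \left(-84 + 70\right) \frac{1}{17522} = \frac{48147}{839} - \frac{7}{8761} = \frac{421809994}{7350479} \approx 57.385$)
$\frac{1}{Q} = \frac{1}{\frac{421809994}{7350479}} = \frac{7350479}{421809994}$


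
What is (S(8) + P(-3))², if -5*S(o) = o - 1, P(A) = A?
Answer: 484/25 ≈ 19.360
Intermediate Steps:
S(o) = ⅕ - o/5 (S(o) = -(o - 1)/5 = -(-1 + o)/5 = ⅕ - o/5)
(S(8) + P(-3))² = ((⅕ - ⅕*8) - 3)² = ((⅕ - 8/5) - 3)² = (-7/5 - 3)² = (-22/5)² = 484/25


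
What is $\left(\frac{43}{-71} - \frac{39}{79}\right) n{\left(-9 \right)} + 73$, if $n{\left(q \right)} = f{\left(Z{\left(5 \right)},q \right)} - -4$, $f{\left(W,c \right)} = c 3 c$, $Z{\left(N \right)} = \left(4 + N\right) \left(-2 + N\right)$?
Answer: $- \frac{1113545}{5609} \approx -198.53$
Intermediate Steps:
$Z{\left(N \right)} = \left(-2 + N\right) \left(4 + N\right)$
$f{\left(W,c \right)} = 3 c^{2}$ ($f{\left(W,c \right)} = 3 c c = 3 c^{2}$)
$n{\left(q \right)} = 4 + 3 q^{2}$ ($n{\left(q \right)} = 3 q^{2} - -4 = 3 q^{2} + 4 = 4 + 3 q^{2}$)
$\left(\frac{43}{-71} - \frac{39}{79}\right) n{\left(-9 \right)} + 73 = \left(\frac{43}{-71} - \frac{39}{79}\right) \left(4 + 3 \left(-9\right)^{2}\right) + 73 = \left(43 \left(- \frac{1}{71}\right) - \frac{39}{79}\right) \left(4 + 3 \cdot 81\right) + 73 = \left(- \frac{43}{71} - \frac{39}{79}\right) \left(4 + 243\right) + 73 = \left(- \frac{6166}{5609}\right) 247 + 73 = - \frac{1523002}{5609} + 73 = - \frac{1113545}{5609}$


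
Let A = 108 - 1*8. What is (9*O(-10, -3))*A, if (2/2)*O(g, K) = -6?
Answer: -5400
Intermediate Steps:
A = 100 (A = 108 - 8 = 100)
O(g, K) = -6
(9*O(-10, -3))*A = (9*(-6))*100 = -54*100 = -5400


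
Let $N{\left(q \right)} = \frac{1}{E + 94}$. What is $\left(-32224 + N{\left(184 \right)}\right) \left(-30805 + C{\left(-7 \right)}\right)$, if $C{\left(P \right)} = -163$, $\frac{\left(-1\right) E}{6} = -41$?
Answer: $\frac{84822582978}{85} \approx 9.9791 \cdot 10^{8}$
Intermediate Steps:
$E = 246$ ($E = \left(-6\right) \left(-41\right) = 246$)
$N{\left(q \right)} = \frac{1}{340}$ ($N{\left(q \right)} = \frac{1}{246 + 94} = \frac{1}{340}$)
$\left(-32224 + N{\left(184 \right)}\right) \left(-30805 + C{\left(-7 \right)}\right) = \left(-32224 + \frac{1}{340}\right) \left(-30805 - 163\right) = \left(- \frac{10956159}{340}\right) \left(-30968\right) = \frac{84822582978}{85}$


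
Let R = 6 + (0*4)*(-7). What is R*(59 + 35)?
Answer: 564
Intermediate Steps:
R = 6 (R = 6 + 0*(-7) = 6 + 0 = 6)
R*(59 + 35) = 6*(59 + 35) = 6*94 = 564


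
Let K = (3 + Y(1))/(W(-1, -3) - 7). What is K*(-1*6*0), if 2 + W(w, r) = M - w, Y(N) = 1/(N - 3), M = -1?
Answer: 0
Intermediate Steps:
Y(N) = 1/(-3 + N)
W(w, r) = -3 - w (W(w, r) = -2 + (-1 - w) = -3 - w)
K = -5/18 (K = (3 + 1/(-3 + 1))/((-3 - 1*(-1)) - 7) = (3 + 1/(-2))/((-3 + 1) - 7) = (3 - 1/2)/(-2 - 7) = (5/2)/(-9) = (5/2)*(-1/9) = -5/18 ≈ -0.27778)
K*(-1*6*0) = -5*(-1*6)*0/18 = -(-5)*0/3 = -5/18*0 = 0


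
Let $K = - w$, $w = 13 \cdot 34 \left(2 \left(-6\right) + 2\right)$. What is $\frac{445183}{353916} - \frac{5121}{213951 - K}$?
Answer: $\frac{91467235337}{74156373396} \approx 1.2334$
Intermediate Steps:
$w = -4420$ ($w = 442 \left(-12 + 2\right) = 442 \left(-10\right) = -4420$)
$K = 4420$ ($K = \left(-1\right) \left(-4420\right) = 4420$)
$\frac{445183}{353916} - \frac{5121}{213951 - K} = \frac{445183}{353916} - \frac{5121}{213951 - 4420} = 445183 \cdot \frac{1}{353916} - \frac{5121}{213951 - 4420} = \frac{445183}{353916} - \frac{5121}{209531} = \frac{91467235337}{74156373396}$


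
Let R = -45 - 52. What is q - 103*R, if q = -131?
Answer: 9860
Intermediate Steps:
R = -97
q - 103*R = -131 - 103*(-97) = -131 + 9991 = 9860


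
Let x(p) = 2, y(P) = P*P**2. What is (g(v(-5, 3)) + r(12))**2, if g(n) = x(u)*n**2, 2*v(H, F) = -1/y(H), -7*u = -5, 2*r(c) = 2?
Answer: 976625001/976562500 ≈ 1.0001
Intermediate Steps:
y(P) = P**3
r(c) = 1 (r(c) = (1/2)*2 = 1)
u = 5/7 (u = -1/7*(-5) = 5/7 ≈ 0.71429)
v(H, F) = -1/(2*H**3) (v(H, F) = (-1/(H**3))/2 = (-1/H**3)/2 = -1/(2*H**3))
g(n) = 2*n**2
(g(v(-5, 3)) + r(12))**2 = (2*(-1/2/(-5)**3)**2 + 1)**2 = (2*(-1/2*(-1/125))**2 + 1)**2 = (2*(1/250)**2 + 1)**2 = (2*(1/62500) + 1)**2 = (1/31250 + 1)**2 = (31251/31250)**2 = 976625001/976562500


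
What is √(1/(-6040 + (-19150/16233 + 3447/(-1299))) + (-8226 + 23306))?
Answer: √27214456010225220560122517/42481433227 ≈ 122.80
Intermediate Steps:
√(1/(-6040 + (-19150/16233 + 3447/(-1299))) + (-8226 + 23306)) = √(1/(-6040 + (-19150*1/16233 + 3447*(-1/1299))) + 15080) = √(1/(-6040 + (-19150/16233 - 1149/433)) + 15080) = √(1/(-6040 - 26943667/7028889) + 15080) = √(1/(-42481433227/7028889) + 15080) = √(-7028889/42481433227 + 15080) = √(640620006034271/42481433227) = √27214456010225220560122517/42481433227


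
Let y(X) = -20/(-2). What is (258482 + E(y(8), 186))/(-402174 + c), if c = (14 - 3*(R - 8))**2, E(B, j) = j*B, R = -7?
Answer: -260342/398693 ≈ -0.65299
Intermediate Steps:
y(X) = 10 (y(X) = -20*(-1/2) = 10)
E(B, j) = B*j
c = 3481 (c = (14 - 3*(-7 - 8))**2 = (14 - 3*(-15))**2 = (14 + 45)**2 = 59**2 = 3481)
(258482 + E(y(8), 186))/(-402174 + c) = (258482 + 10*186)/(-402174 + 3481) = (258482 + 1860)/(-398693) = 260342*(-1/398693) = -260342/398693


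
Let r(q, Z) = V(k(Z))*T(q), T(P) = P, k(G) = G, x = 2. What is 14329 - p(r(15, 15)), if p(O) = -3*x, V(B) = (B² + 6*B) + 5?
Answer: 14335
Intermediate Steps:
V(B) = 5 + B² + 6*B
r(q, Z) = q*(5 + Z² + 6*Z) (r(q, Z) = (5 + Z² + 6*Z)*q = q*(5 + Z² + 6*Z))
p(O) = -6 (p(O) = -3*2 = -6)
14329 - p(r(15, 15)) = 14329 - 1*(-6) = 14329 + 6 = 14335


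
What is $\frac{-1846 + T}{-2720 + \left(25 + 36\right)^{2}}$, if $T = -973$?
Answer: $- \frac{2819}{1001} \approx -2.8162$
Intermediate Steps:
$\frac{-1846 + T}{-2720 + \left(25 + 36\right)^{2}} = \frac{-1846 - 973}{-2720 + \left(25 + 36\right)^{2}} = - \frac{2819}{-2720 + 61^{2}} = - \frac{2819}{-2720 + 3721} = - \frac{2819}{1001}$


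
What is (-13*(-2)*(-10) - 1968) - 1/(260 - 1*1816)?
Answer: -3466767/1556 ≈ -2228.0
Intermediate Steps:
(-13*(-2)*(-10) - 1968) - 1/(260 - 1*1816) = (26*(-10) - 1968) - 1/(260 - 1816) = (-260 - 1968) - 1/(-1556) = -2228 - 1*(-1/1556) = -2228 + 1/1556 = -3466767/1556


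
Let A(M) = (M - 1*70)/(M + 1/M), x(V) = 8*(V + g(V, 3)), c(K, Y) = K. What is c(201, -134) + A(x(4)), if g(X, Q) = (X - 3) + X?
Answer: 1042329/5185 ≈ 201.03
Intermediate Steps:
g(X, Q) = -3 + 2*X (g(X, Q) = (-3 + X) + X = -3 + 2*X)
x(V) = -24 + 24*V (x(V) = 8*(V + (-3 + 2*V)) = 8*(-3 + 3*V) = -24 + 24*V)
A(M) = (-70 + M)/(M + 1/M) (A(M) = (M - 70)/(M + 1/M) = (-70 + M)/(M + 1/M))
c(201, -134) + A(x(4)) = 201 + (-24 + 24*4)*(-70 + (-24 + 24*4))/(1 + (-24 + 24*4)²) = 201 + (-24 + 96)*(-70 + (-24 + 96))/(1 + (-24 + 96)²) = 201 + 72*(-70 + 72)/(1 + 72²) = 201 + 72*2/(1 + 5184) = 201 + 72*2/5185 = 201 + 72*(1/5185)*2 = 201 + 144/5185 = 1042329/5185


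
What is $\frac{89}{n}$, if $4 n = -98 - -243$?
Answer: $\frac{356}{145} \approx 2.4552$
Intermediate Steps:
$n = \frac{145}{4}$ ($n = \frac{-98 - -243}{4} = \frac{-98 + 243}{4} = \frac{1}{4} \cdot 145 = \frac{145}{4} \approx 36.25$)
$\frac{89}{n} = \frac{89}{\frac{145}{4}} = 89 \cdot \frac{4}{145} = \frac{356}{145}$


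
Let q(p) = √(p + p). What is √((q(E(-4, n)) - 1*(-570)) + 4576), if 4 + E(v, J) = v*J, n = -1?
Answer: √5146 ≈ 71.736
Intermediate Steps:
E(v, J) = -4 + J*v (E(v, J) = -4 + v*J = -4 + J*v)
q(p) = √2*√p (q(p) = √(2*p) = √2*√p)
√((q(E(-4, n)) - 1*(-570)) + 4576) = √((√2*√(-4 - 1*(-4)) - 1*(-570)) + 4576) = √((√2*√(-4 + 4) + 570) + 4576) = √((√2*√0 + 570) + 4576) = √((√2*0 + 570) + 4576) = √((0 + 570) + 4576) = √(570 + 4576) = √5146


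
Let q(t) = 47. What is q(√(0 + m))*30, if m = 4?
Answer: 1410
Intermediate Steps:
q(√(0 + m))*30 = 47*30 = 1410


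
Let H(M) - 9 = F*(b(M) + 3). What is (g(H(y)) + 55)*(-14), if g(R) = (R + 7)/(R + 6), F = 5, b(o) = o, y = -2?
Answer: -7847/10 ≈ -784.70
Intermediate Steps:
H(M) = 24 + 5*M (H(M) = 9 + 5*(M + 3) = 9 + 5*(3 + M) = 9 + (15 + 5*M) = 24 + 5*M)
g(R) = (7 + R)/(6 + R)
(g(H(y)) + 55)*(-14) = ((7 + (24 + 5*(-2)))/(6 + (24 + 5*(-2))) + 55)*(-14) = ((7 + (24 - 10))/(6 + (24 - 10)) + 55)*(-14) = ((7 + 14)/(6 + 14) + 55)*(-14) = (21/20 + 55)*(-14) = (1121/20)*(-14) = -7847/10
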